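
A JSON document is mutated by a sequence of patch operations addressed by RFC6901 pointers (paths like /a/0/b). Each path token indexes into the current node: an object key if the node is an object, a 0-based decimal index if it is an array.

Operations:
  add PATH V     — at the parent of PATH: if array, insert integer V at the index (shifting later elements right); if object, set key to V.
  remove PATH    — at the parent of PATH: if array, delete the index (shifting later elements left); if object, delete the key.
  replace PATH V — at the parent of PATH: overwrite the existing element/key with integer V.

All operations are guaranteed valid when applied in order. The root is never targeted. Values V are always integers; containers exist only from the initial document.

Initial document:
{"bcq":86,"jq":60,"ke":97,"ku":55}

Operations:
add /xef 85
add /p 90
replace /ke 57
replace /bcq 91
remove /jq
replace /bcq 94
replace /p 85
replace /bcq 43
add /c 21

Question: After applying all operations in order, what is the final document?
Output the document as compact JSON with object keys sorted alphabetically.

Answer: {"bcq":43,"c":21,"ke":57,"ku":55,"p":85,"xef":85}

Derivation:
After op 1 (add /xef 85): {"bcq":86,"jq":60,"ke":97,"ku":55,"xef":85}
After op 2 (add /p 90): {"bcq":86,"jq":60,"ke":97,"ku":55,"p":90,"xef":85}
After op 3 (replace /ke 57): {"bcq":86,"jq":60,"ke":57,"ku":55,"p":90,"xef":85}
After op 4 (replace /bcq 91): {"bcq":91,"jq":60,"ke":57,"ku":55,"p":90,"xef":85}
After op 5 (remove /jq): {"bcq":91,"ke":57,"ku":55,"p":90,"xef":85}
After op 6 (replace /bcq 94): {"bcq":94,"ke":57,"ku":55,"p":90,"xef":85}
After op 7 (replace /p 85): {"bcq":94,"ke":57,"ku":55,"p":85,"xef":85}
After op 8 (replace /bcq 43): {"bcq":43,"ke":57,"ku":55,"p":85,"xef":85}
After op 9 (add /c 21): {"bcq":43,"c":21,"ke":57,"ku":55,"p":85,"xef":85}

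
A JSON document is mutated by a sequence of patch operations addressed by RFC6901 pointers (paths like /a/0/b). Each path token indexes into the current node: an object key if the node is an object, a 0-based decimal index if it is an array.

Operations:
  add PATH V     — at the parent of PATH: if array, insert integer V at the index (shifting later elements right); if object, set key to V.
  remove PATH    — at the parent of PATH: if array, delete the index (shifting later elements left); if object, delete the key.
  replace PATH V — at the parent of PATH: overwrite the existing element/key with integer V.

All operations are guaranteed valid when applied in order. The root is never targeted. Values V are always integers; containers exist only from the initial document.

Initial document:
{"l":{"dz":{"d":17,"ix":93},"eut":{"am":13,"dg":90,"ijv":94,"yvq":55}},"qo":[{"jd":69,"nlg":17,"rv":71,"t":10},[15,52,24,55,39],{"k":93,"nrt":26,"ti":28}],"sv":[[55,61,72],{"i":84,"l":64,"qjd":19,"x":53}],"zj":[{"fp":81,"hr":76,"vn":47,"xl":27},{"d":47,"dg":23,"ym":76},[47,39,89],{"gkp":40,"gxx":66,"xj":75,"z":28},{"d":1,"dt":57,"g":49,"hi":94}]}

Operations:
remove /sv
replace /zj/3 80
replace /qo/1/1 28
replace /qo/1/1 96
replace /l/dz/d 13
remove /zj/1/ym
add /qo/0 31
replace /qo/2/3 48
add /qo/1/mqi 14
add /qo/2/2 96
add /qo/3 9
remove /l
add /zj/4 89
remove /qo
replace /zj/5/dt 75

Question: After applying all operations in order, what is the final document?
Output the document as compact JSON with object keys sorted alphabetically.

Answer: {"zj":[{"fp":81,"hr":76,"vn":47,"xl":27},{"d":47,"dg":23},[47,39,89],80,89,{"d":1,"dt":75,"g":49,"hi":94}]}

Derivation:
After op 1 (remove /sv): {"l":{"dz":{"d":17,"ix":93},"eut":{"am":13,"dg":90,"ijv":94,"yvq":55}},"qo":[{"jd":69,"nlg":17,"rv":71,"t":10},[15,52,24,55,39],{"k":93,"nrt":26,"ti":28}],"zj":[{"fp":81,"hr":76,"vn":47,"xl":27},{"d":47,"dg":23,"ym":76},[47,39,89],{"gkp":40,"gxx":66,"xj":75,"z":28},{"d":1,"dt":57,"g":49,"hi":94}]}
After op 2 (replace /zj/3 80): {"l":{"dz":{"d":17,"ix":93},"eut":{"am":13,"dg":90,"ijv":94,"yvq":55}},"qo":[{"jd":69,"nlg":17,"rv":71,"t":10},[15,52,24,55,39],{"k":93,"nrt":26,"ti":28}],"zj":[{"fp":81,"hr":76,"vn":47,"xl":27},{"d":47,"dg":23,"ym":76},[47,39,89],80,{"d":1,"dt":57,"g":49,"hi":94}]}
After op 3 (replace /qo/1/1 28): {"l":{"dz":{"d":17,"ix":93},"eut":{"am":13,"dg":90,"ijv":94,"yvq":55}},"qo":[{"jd":69,"nlg":17,"rv":71,"t":10},[15,28,24,55,39],{"k":93,"nrt":26,"ti":28}],"zj":[{"fp":81,"hr":76,"vn":47,"xl":27},{"d":47,"dg":23,"ym":76},[47,39,89],80,{"d":1,"dt":57,"g":49,"hi":94}]}
After op 4 (replace /qo/1/1 96): {"l":{"dz":{"d":17,"ix":93},"eut":{"am":13,"dg":90,"ijv":94,"yvq":55}},"qo":[{"jd":69,"nlg":17,"rv":71,"t":10},[15,96,24,55,39],{"k":93,"nrt":26,"ti":28}],"zj":[{"fp":81,"hr":76,"vn":47,"xl":27},{"d":47,"dg":23,"ym":76},[47,39,89],80,{"d":1,"dt":57,"g":49,"hi":94}]}
After op 5 (replace /l/dz/d 13): {"l":{"dz":{"d":13,"ix":93},"eut":{"am":13,"dg":90,"ijv":94,"yvq":55}},"qo":[{"jd":69,"nlg":17,"rv":71,"t":10},[15,96,24,55,39],{"k":93,"nrt":26,"ti":28}],"zj":[{"fp":81,"hr":76,"vn":47,"xl":27},{"d":47,"dg":23,"ym":76},[47,39,89],80,{"d":1,"dt":57,"g":49,"hi":94}]}
After op 6 (remove /zj/1/ym): {"l":{"dz":{"d":13,"ix":93},"eut":{"am":13,"dg":90,"ijv":94,"yvq":55}},"qo":[{"jd":69,"nlg":17,"rv":71,"t":10},[15,96,24,55,39],{"k":93,"nrt":26,"ti":28}],"zj":[{"fp":81,"hr":76,"vn":47,"xl":27},{"d":47,"dg":23},[47,39,89],80,{"d":1,"dt":57,"g":49,"hi":94}]}
After op 7 (add /qo/0 31): {"l":{"dz":{"d":13,"ix":93},"eut":{"am":13,"dg":90,"ijv":94,"yvq":55}},"qo":[31,{"jd":69,"nlg":17,"rv":71,"t":10},[15,96,24,55,39],{"k":93,"nrt":26,"ti":28}],"zj":[{"fp":81,"hr":76,"vn":47,"xl":27},{"d":47,"dg":23},[47,39,89],80,{"d":1,"dt":57,"g":49,"hi":94}]}
After op 8 (replace /qo/2/3 48): {"l":{"dz":{"d":13,"ix":93},"eut":{"am":13,"dg":90,"ijv":94,"yvq":55}},"qo":[31,{"jd":69,"nlg":17,"rv":71,"t":10},[15,96,24,48,39],{"k":93,"nrt":26,"ti":28}],"zj":[{"fp":81,"hr":76,"vn":47,"xl":27},{"d":47,"dg":23},[47,39,89],80,{"d":1,"dt":57,"g":49,"hi":94}]}
After op 9 (add /qo/1/mqi 14): {"l":{"dz":{"d":13,"ix":93},"eut":{"am":13,"dg":90,"ijv":94,"yvq":55}},"qo":[31,{"jd":69,"mqi":14,"nlg":17,"rv":71,"t":10},[15,96,24,48,39],{"k":93,"nrt":26,"ti":28}],"zj":[{"fp":81,"hr":76,"vn":47,"xl":27},{"d":47,"dg":23},[47,39,89],80,{"d":1,"dt":57,"g":49,"hi":94}]}
After op 10 (add /qo/2/2 96): {"l":{"dz":{"d":13,"ix":93},"eut":{"am":13,"dg":90,"ijv":94,"yvq":55}},"qo":[31,{"jd":69,"mqi":14,"nlg":17,"rv":71,"t":10},[15,96,96,24,48,39],{"k":93,"nrt":26,"ti":28}],"zj":[{"fp":81,"hr":76,"vn":47,"xl":27},{"d":47,"dg":23},[47,39,89],80,{"d":1,"dt":57,"g":49,"hi":94}]}
After op 11 (add /qo/3 9): {"l":{"dz":{"d":13,"ix":93},"eut":{"am":13,"dg":90,"ijv":94,"yvq":55}},"qo":[31,{"jd":69,"mqi":14,"nlg":17,"rv":71,"t":10},[15,96,96,24,48,39],9,{"k":93,"nrt":26,"ti":28}],"zj":[{"fp":81,"hr":76,"vn":47,"xl":27},{"d":47,"dg":23},[47,39,89],80,{"d":1,"dt":57,"g":49,"hi":94}]}
After op 12 (remove /l): {"qo":[31,{"jd":69,"mqi":14,"nlg":17,"rv":71,"t":10},[15,96,96,24,48,39],9,{"k":93,"nrt":26,"ti":28}],"zj":[{"fp":81,"hr":76,"vn":47,"xl":27},{"d":47,"dg":23},[47,39,89],80,{"d":1,"dt":57,"g":49,"hi":94}]}
After op 13 (add /zj/4 89): {"qo":[31,{"jd":69,"mqi":14,"nlg":17,"rv":71,"t":10},[15,96,96,24,48,39],9,{"k":93,"nrt":26,"ti":28}],"zj":[{"fp":81,"hr":76,"vn":47,"xl":27},{"d":47,"dg":23},[47,39,89],80,89,{"d":1,"dt":57,"g":49,"hi":94}]}
After op 14 (remove /qo): {"zj":[{"fp":81,"hr":76,"vn":47,"xl":27},{"d":47,"dg":23},[47,39,89],80,89,{"d":1,"dt":57,"g":49,"hi":94}]}
After op 15 (replace /zj/5/dt 75): {"zj":[{"fp":81,"hr":76,"vn":47,"xl":27},{"d":47,"dg":23},[47,39,89],80,89,{"d":1,"dt":75,"g":49,"hi":94}]}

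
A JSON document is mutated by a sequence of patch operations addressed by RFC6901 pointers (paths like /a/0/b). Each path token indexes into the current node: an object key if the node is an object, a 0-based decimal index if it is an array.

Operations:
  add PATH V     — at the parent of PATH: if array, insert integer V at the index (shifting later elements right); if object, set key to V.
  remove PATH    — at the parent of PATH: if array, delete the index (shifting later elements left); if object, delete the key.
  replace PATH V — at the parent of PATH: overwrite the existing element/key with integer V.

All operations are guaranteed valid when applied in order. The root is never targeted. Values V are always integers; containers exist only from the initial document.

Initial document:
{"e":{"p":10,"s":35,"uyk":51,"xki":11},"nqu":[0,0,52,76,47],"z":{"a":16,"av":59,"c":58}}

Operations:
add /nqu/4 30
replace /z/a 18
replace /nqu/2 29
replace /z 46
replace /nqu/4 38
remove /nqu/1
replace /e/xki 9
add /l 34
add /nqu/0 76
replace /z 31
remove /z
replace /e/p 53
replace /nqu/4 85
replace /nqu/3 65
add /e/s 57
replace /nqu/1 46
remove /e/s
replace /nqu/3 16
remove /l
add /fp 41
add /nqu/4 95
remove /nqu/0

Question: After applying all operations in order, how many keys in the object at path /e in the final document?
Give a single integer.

After op 1 (add /nqu/4 30): {"e":{"p":10,"s":35,"uyk":51,"xki":11},"nqu":[0,0,52,76,30,47],"z":{"a":16,"av":59,"c":58}}
After op 2 (replace /z/a 18): {"e":{"p":10,"s":35,"uyk":51,"xki":11},"nqu":[0,0,52,76,30,47],"z":{"a":18,"av":59,"c":58}}
After op 3 (replace /nqu/2 29): {"e":{"p":10,"s":35,"uyk":51,"xki":11},"nqu":[0,0,29,76,30,47],"z":{"a":18,"av":59,"c":58}}
After op 4 (replace /z 46): {"e":{"p":10,"s":35,"uyk":51,"xki":11},"nqu":[0,0,29,76,30,47],"z":46}
After op 5 (replace /nqu/4 38): {"e":{"p":10,"s":35,"uyk":51,"xki":11},"nqu":[0,0,29,76,38,47],"z":46}
After op 6 (remove /nqu/1): {"e":{"p":10,"s":35,"uyk":51,"xki":11},"nqu":[0,29,76,38,47],"z":46}
After op 7 (replace /e/xki 9): {"e":{"p":10,"s":35,"uyk":51,"xki":9},"nqu":[0,29,76,38,47],"z":46}
After op 8 (add /l 34): {"e":{"p":10,"s":35,"uyk":51,"xki":9},"l":34,"nqu":[0,29,76,38,47],"z":46}
After op 9 (add /nqu/0 76): {"e":{"p":10,"s":35,"uyk":51,"xki":9},"l":34,"nqu":[76,0,29,76,38,47],"z":46}
After op 10 (replace /z 31): {"e":{"p":10,"s":35,"uyk":51,"xki":9},"l":34,"nqu":[76,0,29,76,38,47],"z":31}
After op 11 (remove /z): {"e":{"p":10,"s":35,"uyk":51,"xki":9},"l":34,"nqu":[76,0,29,76,38,47]}
After op 12 (replace /e/p 53): {"e":{"p":53,"s":35,"uyk":51,"xki":9},"l":34,"nqu":[76,0,29,76,38,47]}
After op 13 (replace /nqu/4 85): {"e":{"p":53,"s":35,"uyk":51,"xki":9},"l":34,"nqu":[76,0,29,76,85,47]}
After op 14 (replace /nqu/3 65): {"e":{"p":53,"s":35,"uyk":51,"xki":9},"l":34,"nqu":[76,0,29,65,85,47]}
After op 15 (add /e/s 57): {"e":{"p":53,"s":57,"uyk":51,"xki":9},"l":34,"nqu":[76,0,29,65,85,47]}
After op 16 (replace /nqu/1 46): {"e":{"p":53,"s":57,"uyk":51,"xki":9},"l":34,"nqu":[76,46,29,65,85,47]}
After op 17 (remove /e/s): {"e":{"p":53,"uyk":51,"xki":9},"l":34,"nqu":[76,46,29,65,85,47]}
After op 18 (replace /nqu/3 16): {"e":{"p":53,"uyk":51,"xki":9},"l":34,"nqu":[76,46,29,16,85,47]}
After op 19 (remove /l): {"e":{"p":53,"uyk":51,"xki":9},"nqu":[76,46,29,16,85,47]}
After op 20 (add /fp 41): {"e":{"p":53,"uyk":51,"xki":9},"fp":41,"nqu":[76,46,29,16,85,47]}
After op 21 (add /nqu/4 95): {"e":{"p":53,"uyk":51,"xki":9},"fp":41,"nqu":[76,46,29,16,95,85,47]}
After op 22 (remove /nqu/0): {"e":{"p":53,"uyk":51,"xki":9},"fp":41,"nqu":[46,29,16,95,85,47]}
Size at path /e: 3

Answer: 3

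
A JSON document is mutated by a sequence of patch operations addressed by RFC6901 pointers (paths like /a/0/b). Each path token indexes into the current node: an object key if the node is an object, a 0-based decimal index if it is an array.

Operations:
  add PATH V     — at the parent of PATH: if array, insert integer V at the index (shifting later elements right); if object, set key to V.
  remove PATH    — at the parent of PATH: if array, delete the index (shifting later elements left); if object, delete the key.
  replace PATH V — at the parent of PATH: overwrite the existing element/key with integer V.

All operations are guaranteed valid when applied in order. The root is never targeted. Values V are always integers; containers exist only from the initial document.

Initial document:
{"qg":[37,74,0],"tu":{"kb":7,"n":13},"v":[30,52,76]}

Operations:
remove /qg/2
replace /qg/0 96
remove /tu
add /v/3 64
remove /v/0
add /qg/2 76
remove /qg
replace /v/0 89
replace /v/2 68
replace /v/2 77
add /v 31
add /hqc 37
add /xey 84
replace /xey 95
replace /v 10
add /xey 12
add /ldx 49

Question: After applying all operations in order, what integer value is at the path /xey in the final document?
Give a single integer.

After op 1 (remove /qg/2): {"qg":[37,74],"tu":{"kb":7,"n":13},"v":[30,52,76]}
After op 2 (replace /qg/0 96): {"qg":[96,74],"tu":{"kb":7,"n":13},"v":[30,52,76]}
After op 3 (remove /tu): {"qg":[96,74],"v":[30,52,76]}
After op 4 (add /v/3 64): {"qg":[96,74],"v":[30,52,76,64]}
After op 5 (remove /v/0): {"qg":[96,74],"v":[52,76,64]}
After op 6 (add /qg/2 76): {"qg":[96,74,76],"v":[52,76,64]}
After op 7 (remove /qg): {"v":[52,76,64]}
After op 8 (replace /v/0 89): {"v":[89,76,64]}
After op 9 (replace /v/2 68): {"v":[89,76,68]}
After op 10 (replace /v/2 77): {"v":[89,76,77]}
After op 11 (add /v 31): {"v":31}
After op 12 (add /hqc 37): {"hqc":37,"v":31}
After op 13 (add /xey 84): {"hqc":37,"v":31,"xey":84}
After op 14 (replace /xey 95): {"hqc":37,"v":31,"xey":95}
After op 15 (replace /v 10): {"hqc":37,"v":10,"xey":95}
After op 16 (add /xey 12): {"hqc":37,"v":10,"xey":12}
After op 17 (add /ldx 49): {"hqc":37,"ldx":49,"v":10,"xey":12}
Value at /xey: 12

Answer: 12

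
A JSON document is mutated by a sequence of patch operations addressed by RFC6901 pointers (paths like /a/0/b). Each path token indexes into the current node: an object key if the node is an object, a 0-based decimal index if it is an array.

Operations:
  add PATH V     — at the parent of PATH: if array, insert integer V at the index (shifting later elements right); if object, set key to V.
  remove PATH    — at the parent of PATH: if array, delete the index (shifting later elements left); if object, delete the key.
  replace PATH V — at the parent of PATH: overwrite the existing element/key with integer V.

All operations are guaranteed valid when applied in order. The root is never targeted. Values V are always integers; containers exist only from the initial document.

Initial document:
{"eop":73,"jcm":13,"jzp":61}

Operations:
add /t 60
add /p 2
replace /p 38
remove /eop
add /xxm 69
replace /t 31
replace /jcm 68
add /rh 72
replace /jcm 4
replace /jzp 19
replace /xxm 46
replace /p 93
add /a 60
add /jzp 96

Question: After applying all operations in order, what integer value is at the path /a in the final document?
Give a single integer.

Answer: 60

Derivation:
After op 1 (add /t 60): {"eop":73,"jcm":13,"jzp":61,"t":60}
After op 2 (add /p 2): {"eop":73,"jcm":13,"jzp":61,"p":2,"t":60}
After op 3 (replace /p 38): {"eop":73,"jcm":13,"jzp":61,"p":38,"t":60}
After op 4 (remove /eop): {"jcm":13,"jzp":61,"p":38,"t":60}
After op 5 (add /xxm 69): {"jcm":13,"jzp":61,"p":38,"t":60,"xxm":69}
After op 6 (replace /t 31): {"jcm":13,"jzp":61,"p":38,"t":31,"xxm":69}
After op 7 (replace /jcm 68): {"jcm":68,"jzp":61,"p":38,"t":31,"xxm":69}
After op 8 (add /rh 72): {"jcm":68,"jzp":61,"p":38,"rh":72,"t":31,"xxm":69}
After op 9 (replace /jcm 4): {"jcm":4,"jzp":61,"p":38,"rh":72,"t":31,"xxm":69}
After op 10 (replace /jzp 19): {"jcm":4,"jzp":19,"p":38,"rh":72,"t":31,"xxm":69}
After op 11 (replace /xxm 46): {"jcm":4,"jzp":19,"p":38,"rh":72,"t":31,"xxm":46}
After op 12 (replace /p 93): {"jcm":4,"jzp":19,"p":93,"rh":72,"t":31,"xxm":46}
After op 13 (add /a 60): {"a":60,"jcm":4,"jzp":19,"p":93,"rh":72,"t":31,"xxm":46}
After op 14 (add /jzp 96): {"a":60,"jcm":4,"jzp":96,"p":93,"rh":72,"t":31,"xxm":46}
Value at /a: 60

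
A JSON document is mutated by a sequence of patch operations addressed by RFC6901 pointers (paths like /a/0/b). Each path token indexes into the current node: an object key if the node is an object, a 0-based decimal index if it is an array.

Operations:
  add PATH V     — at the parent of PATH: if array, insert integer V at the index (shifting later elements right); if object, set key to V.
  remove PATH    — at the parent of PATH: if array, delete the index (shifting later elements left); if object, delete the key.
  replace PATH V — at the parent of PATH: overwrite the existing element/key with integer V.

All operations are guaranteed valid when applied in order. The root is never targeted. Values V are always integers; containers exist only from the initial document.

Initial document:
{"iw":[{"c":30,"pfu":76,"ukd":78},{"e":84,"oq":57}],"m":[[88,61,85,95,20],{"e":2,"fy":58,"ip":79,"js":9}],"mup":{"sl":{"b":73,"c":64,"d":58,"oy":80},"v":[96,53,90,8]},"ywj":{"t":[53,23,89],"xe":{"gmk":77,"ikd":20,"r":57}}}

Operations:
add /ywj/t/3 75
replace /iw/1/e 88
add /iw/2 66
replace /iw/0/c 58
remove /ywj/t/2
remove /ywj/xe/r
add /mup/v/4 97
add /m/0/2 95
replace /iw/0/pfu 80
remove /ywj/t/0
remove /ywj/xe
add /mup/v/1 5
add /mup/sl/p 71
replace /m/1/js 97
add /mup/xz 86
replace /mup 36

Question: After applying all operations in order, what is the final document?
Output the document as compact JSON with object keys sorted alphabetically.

After op 1 (add /ywj/t/3 75): {"iw":[{"c":30,"pfu":76,"ukd":78},{"e":84,"oq":57}],"m":[[88,61,85,95,20],{"e":2,"fy":58,"ip":79,"js":9}],"mup":{"sl":{"b":73,"c":64,"d":58,"oy":80},"v":[96,53,90,8]},"ywj":{"t":[53,23,89,75],"xe":{"gmk":77,"ikd":20,"r":57}}}
After op 2 (replace /iw/1/e 88): {"iw":[{"c":30,"pfu":76,"ukd":78},{"e":88,"oq":57}],"m":[[88,61,85,95,20],{"e":2,"fy":58,"ip":79,"js":9}],"mup":{"sl":{"b":73,"c":64,"d":58,"oy":80},"v":[96,53,90,8]},"ywj":{"t":[53,23,89,75],"xe":{"gmk":77,"ikd":20,"r":57}}}
After op 3 (add /iw/2 66): {"iw":[{"c":30,"pfu":76,"ukd":78},{"e":88,"oq":57},66],"m":[[88,61,85,95,20],{"e":2,"fy":58,"ip":79,"js":9}],"mup":{"sl":{"b":73,"c":64,"d":58,"oy":80},"v":[96,53,90,8]},"ywj":{"t":[53,23,89,75],"xe":{"gmk":77,"ikd":20,"r":57}}}
After op 4 (replace /iw/0/c 58): {"iw":[{"c":58,"pfu":76,"ukd":78},{"e":88,"oq":57},66],"m":[[88,61,85,95,20],{"e":2,"fy":58,"ip":79,"js":9}],"mup":{"sl":{"b":73,"c":64,"d":58,"oy":80},"v":[96,53,90,8]},"ywj":{"t":[53,23,89,75],"xe":{"gmk":77,"ikd":20,"r":57}}}
After op 5 (remove /ywj/t/2): {"iw":[{"c":58,"pfu":76,"ukd":78},{"e":88,"oq":57},66],"m":[[88,61,85,95,20],{"e":2,"fy":58,"ip":79,"js":9}],"mup":{"sl":{"b":73,"c":64,"d":58,"oy":80},"v":[96,53,90,8]},"ywj":{"t":[53,23,75],"xe":{"gmk":77,"ikd":20,"r":57}}}
After op 6 (remove /ywj/xe/r): {"iw":[{"c":58,"pfu":76,"ukd":78},{"e":88,"oq":57},66],"m":[[88,61,85,95,20],{"e":2,"fy":58,"ip":79,"js":9}],"mup":{"sl":{"b":73,"c":64,"d":58,"oy":80},"v":[96,53,90,8]},"ywj":{"t":[53,23,75],"xe":{"gmk":77,"ikd":20}}}
After op 7 (add /mup/v/4 97): {"iw":[{"c":58,"pfu":76,"ukd":78},{"e":88,"oq":57},66],"m":[[88,61,85,95,20],{"e":2,"fy":58,"ip":79,"js":9}],"mup":{"sl":{"b":73,"c":64,"d":58,"oy":80},"v":[96,53,90,8,97]},"ywj":{"t":[53,23,75],"xe":{"gmk":77,"ikd":20}}}
After op 8 (add /m/0/2 95): {"iw":[{"c":58,"pfu":76,"ukd":78},{"e":88,"oq":57},66],"m":[[88,61,95,85,95,20],{"e":2,"fy":58,"ip":79,"js":9}],"mup":{"sl":{"b":73,"c":64,"d":58,"oy":80},"v":[96,53,90,8,97]},"ywj":{"t":[53,23,75],"xe":{"gmk":77,"ikd":20}}}
After op 9 (replace /iw/0/pfu 80): {"iw":[{"c":58,"pfu":80,"ukd":78},{"e":88,"oq":57},66],"m":[[88,61,95,85,95,20],{"e":2,"fy":58,"ip":79,"js":9}],"mup":{"sl":{"b":73,"c":64,"d":58,"oy":80},"v":[96,53,90,8,97]},"ywj":{"t":[53,23,75],"xe":{"gmk":77,"ikd":20}}}
After op 10 (remove /ywj/t/0): {"iw":[{"c":58,"pfu":80,"ukd":78},{"e":88,"oq":57},66],"m":[[88,61,95,85,95,20],{"e":2,"fy":58,"ip":79,"js":9}],"mup":{"sl":{"b":73,"c":64,"d":58,"oy":80},"v":[96,53,90,8,97]},"ywj":{"t":[23,75],"xe":{"gmk":77,"ikd":20}}}
After op 11 (remove /ywj/xe): {"iw":[{"c":58,"pfu":80,"ukd":78},{"e":88,"oq":57},66],"m":[[88,61,95,85,95,20],{"e":2,"fy":58,"ip":79,"js":9}],"mup":{"sl":{"b":73,"c":64,"d":58,"oy":80},"v":[96,53,90,8,97]},"ywj":{"t":[23,75]}}
After op 12 (add /mup/v/1 5): {"iw":[{"c":58,"pfu":80,"ukd":78},{"e":88,"oq":57},66],"m":[[88,61,95,85,95,20],{"e":2,"fy":58,"ip":79,"js":9}],"mup":{"sl":{"b":73,"c":64,"d":58,"oy":80},"v":[96,5,53,90,8,97]},"ywj":{"t":[23,75]}}
After op 13 (add /mup/sl/p 71): {"iw":[{"c":58,"pfu":80,"ukd":78},{"e":88,"oq":57},66],"m":[[88,61,95,85,95,20],{"e":2,"fy":58,"ip":79,"js":9}],"mup":{"sl":{"b":73,"c":64,"d":58,"oy":80,"p":71},"v":[96,5,53,90,8,97]},"ywj":{"t":[23,75]}}
After op 14 (replace /m/1/js 97): {"iw":[{"c":58,"pfu":80,"ukd":78},{"e":88,"oq":57},66],"m":[[88,61,95,85,95,20],{"e":2,"fy":58,"ip":79,"js":97}],"mup":{"sl":{"b":73,"c":64,"d":58,"oy":80,"p":71},"v":[96,5,53,90,8,97]},"ywj":{"t":[23,75]}}
After op 15 (add /mup/xz 86): {"iw":[{"c":58,"pfu":80,"ukd":78},{"e":88,"oq":57},66],"m":[[88,61,95,85,95,20],{"e":2,"fy":58,"ip":79,"js":97}],"mup":{"sl":{"b":73,"c":64,"d":58,"oy":80,"p":71},"v":[96,5,53,90,8,97],"xz":86},"ywj":{"t":[23,75]}}
After op 16 (replace /mup 36): {"iw":[{"c":58,"pfu":80,"ukd":78},{"e":88,"oq":57},66],"m":[[88,61,95,85,95,20],{"e":2,"fy":58,"ip":79,"js":97}],"mup":36,"ywj":{"t":[23,75]}}

Answer: {"iw":[{"c":58,"pfu":80,"ukd":78},{"e":88,"oq":57},66],"m":[[88,61,95,85,95,20],{"e":2,"fy":58,"ip":79,"js":97}],"mup":36,"ywj":{"t":[23,75]}}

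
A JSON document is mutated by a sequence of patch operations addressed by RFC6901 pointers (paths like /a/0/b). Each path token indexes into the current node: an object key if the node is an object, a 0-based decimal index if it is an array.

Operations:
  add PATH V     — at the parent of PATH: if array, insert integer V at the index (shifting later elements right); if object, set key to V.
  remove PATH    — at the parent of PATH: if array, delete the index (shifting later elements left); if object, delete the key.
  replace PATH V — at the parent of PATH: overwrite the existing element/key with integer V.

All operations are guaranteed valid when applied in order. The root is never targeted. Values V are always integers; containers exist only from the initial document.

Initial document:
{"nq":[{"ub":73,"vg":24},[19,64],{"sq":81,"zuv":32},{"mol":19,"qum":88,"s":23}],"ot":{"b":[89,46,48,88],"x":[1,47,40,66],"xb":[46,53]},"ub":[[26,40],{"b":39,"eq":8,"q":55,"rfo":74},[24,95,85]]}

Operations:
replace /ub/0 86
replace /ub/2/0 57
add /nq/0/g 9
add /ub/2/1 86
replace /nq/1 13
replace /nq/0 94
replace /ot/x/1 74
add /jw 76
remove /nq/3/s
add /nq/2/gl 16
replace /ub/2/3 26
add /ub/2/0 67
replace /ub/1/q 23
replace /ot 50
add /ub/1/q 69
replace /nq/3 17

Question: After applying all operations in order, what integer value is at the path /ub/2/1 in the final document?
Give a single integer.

Answer: 57

Derivation:
After op 1 (replace /ub/0 86): {"nq":[{"ub":73,"vg":24},[19,64],{"sq":81,"zuv":32},{"mol":19,"qum":88,"s":23}],"ot":{"b":[89,46,48,88],"x":[1,47,40,66],"xb":[46,53]},"ub":[86,{"b":39,"eq":8,"q":55,"rfo":74},[24,95,85]]}
After op 2 (replace /ub/2/0 57): {"nq":[{"ub":73,"vg":24},[19,64],{"sq":81,"zuv":32},{"mol":19,"qum":88,"s":23}],"ot":{"b":[89,46,48,88],"x":[1,47,40,66],"xb":[46,53]},"ub":[86,{"b":39,"eq":8,"q":55,"rfo":74},[57,95,85]]}
After op 3 (add /nq/0/g 9): {"nq":[{"g":9,"ub":73,"vg":24},[19,64],{"sq":81,"zuv":32},{"mol":19,"qum":88,"s":23}],"ot":{"b":[89,46,48,88],"x":[1,47,40,66],"xb":[46,53]},"ub":[86,{"b":39,"eq":8,"q":55,"rfo":74},[57,95,85]]}
After op 4 (add /ub/2/1 86): {"nq":[{"g":9,"ub":73,"vg":24},[19,64],{"sq":81,"zuv":32},{"mol":19,"qum":88,"s":23}],"ot":{"b":[89,46,48,88],"x":[1,47,40,66],"xb":[46,53]},"ub":[86,{"b":39,"eq":8,"q":55,"rfo":74},[57,86,95,85]]}
After op 5 (replace /nq/1 13): {"nq":[{"g":9,"ub":73,"vg":24},13,{"sq":81,"zuv":32},{"mol":19,"qum":88,"s":23}],"ot":{"b":[89,46,48,88],"x":[1,47,40,66],"xb":[46,53]},"ub":[86,{"b":39,"eq":8,"q":55,"rfo":74},[57,86,95,85]]}
After op 6 (replace /nq/0 94): {"nq":[94,13,{"sq":81,"zuv":32},{"mol":19,"qum":88,"s":23}],"ot":{"b":[89,46,48,88],"x":[1,47,40,66],"xb":[46,53]},"ub":[86,{"b":39,"eq":8,"q":55,"rfo":74},[57,86,95,85]]}
After op 7 (replace /ot/x/1 74): {"nq":[94,13,{"sq":81,"zuv":32},{"mol":19,"qum":88,"s":23}],"ot":{"b":[89,46,48,88],"x":[1,74,40,66],"xb":[46,53]},"ub":[86,{"b":39,"eq":8,"q":55,"rfo":74},[57,86,95,85]]}
After op 8 (add /jw 76): {"jw":76,"nq":[94,13,{"sq":81,"zuv":32},{"mol":19,"qum":88,"s":23}],"ot":{"b":[89,46,48,88],"x":[1,74,40,66],"xb":[46,53]},"ub":[86,{"b":39,"eq":8,"q":55,"rfo":74},[57,86,95,85]]}
After op 9 (remove /nq/3/s): {"jw":76,"nq":[94,13,{"sq":81,"zuv":32},{"mol":19,"qum":88}],"ot":{"b":[89,46,48,88],"x":[1,74,40,66],"xb":[46,53]},"ub":[86,{"b":39,"eq":8,"q":55,"rfo":74},[57,86,95,85]]}
After op 10 (add /nq/2/gl 16): {"jw":76,"nq":[94,13,{"gl":16,"sq":81,"zuv":32},{"mol":19,"qum":88}],"ot":{"b":[89,46,48,88],"x":[1,74,40,66],"xb":[46,53]},"ub":[86,{"b":39,"eq":8,"q":55,"rfo":74},[57,86,95,85]]}
After op 11 (replace /ub/2/3 26): {"jw":76,"nq":[94,13,{"gl":16,"sq":81,"zuv":32},{"mol":19,"qum":88}],"ot":{"b":[89,46,48,88],"x":[1,74,40,66],"xb":[46,53]},"ub":[86,{"b":39,"eq":8,"q":55,"rfo":74},[57,86,95,26]]}
After op 12 (add /ub/2/0 67): {"jw":76,"nq":[94,13,{"gl":16,"sq":81,"zuv":32},{"mol":19,"qum":88}],"ot":{"b":[89,46,48,88],"x":[1,74,40,66],"xb":[46,53]},"ub":[86,{"b":39,"eq":8,"q":55,"rfo":74},[67,57,86,95,26]]}
After op 13 (replace /ub/1/q 23): {"jw":76,"nq":[94,13,{"gl":16,"sq":81,"zuv":32},{"mol":19,"qum":88}],"ot":{"b":[89,46,48,88],"x":[1,74,40,66],"xb":[46,53]},"ub":[86,{"b":39,"eq":8,"q":23,"rfo":74},[67,57,86,95,26]]}
After op 14 (replace /ot 50): {"jw":76,"nq":[94,13,{"gl":16,"sq":81,"zuv":32},{"mol":19,"qum":88}],"ot":50,"ub":[86,{"b":39,"eq":8,"q":23,"rfo":74},[67,57,86,95,26]]}
After op 15 (add /ub/1/q 69): {"jw":76,"nq":[94,13,{"gl":16,"sq":81,"zuv":32},{"mol":19,"qum":88}],"ot":50,"ub":[86,{"b":39,"eq":8,"q":69,"rfo":74},[67,57,86,95,26]]}
After op 16 (replace /nq/3 17): {"jw":76,"nq":[94,13,{"gl":16,"sq":81,"zuv":32},17],"ot":50,"ub":[86,{"b":39,"eq":8,"q":69,"rfo":74},[67,57,86,95,26]]}
Value at /ub/2/1: 57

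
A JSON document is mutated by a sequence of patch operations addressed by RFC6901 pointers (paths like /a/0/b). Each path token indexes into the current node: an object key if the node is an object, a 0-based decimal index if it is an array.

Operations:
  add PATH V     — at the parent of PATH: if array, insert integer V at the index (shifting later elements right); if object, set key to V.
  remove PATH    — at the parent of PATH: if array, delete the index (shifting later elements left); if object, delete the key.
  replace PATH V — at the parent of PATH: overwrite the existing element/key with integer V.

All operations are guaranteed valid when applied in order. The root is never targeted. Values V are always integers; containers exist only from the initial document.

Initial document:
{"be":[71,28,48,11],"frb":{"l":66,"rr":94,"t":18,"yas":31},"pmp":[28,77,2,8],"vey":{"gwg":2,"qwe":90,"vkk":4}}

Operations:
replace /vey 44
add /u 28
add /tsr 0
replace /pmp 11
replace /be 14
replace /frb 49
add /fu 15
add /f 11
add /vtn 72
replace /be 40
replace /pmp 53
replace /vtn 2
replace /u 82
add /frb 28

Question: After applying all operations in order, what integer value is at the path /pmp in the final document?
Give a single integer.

Answer: 53

Derivation:
After op 1 (replace /vey 44): {"be":[71,28,48,11],"frb":{"l":66,"rr":94,"t":18,"yas":31},"pmp":[28,77,2,8],"vey":44}
After op 2 (add /u 28): {"be":[71,28,48,11],"frb":{"l":66,"rr":94,"t":18,"yas":31},"pmp":[28,77,2,8],"u":28,"vey":44}
After op 3 (add /tsr 0): {"be":[71,28,48,11],"frb":{"l":66,"rr":94,"t":18,"yas":31},"pmp":[28,77,2,8],"tsr":0,"u":28,"vey":44}
After op 4 (replace /pmp 11): {"be":[71,28,48,11],"frb":{"l":66,"rr":94,"t":18,"yas":31},"pmp":11,"tsr":0,"u":28,"vey":44}
After op 5 (replace /be 14): {"be":14,"frb":{"l":66,"rr":94,"t":18,"yas":31},"pmp":11,"tsr":0,"u":28,"vey":44}
After op 6 (replace /frb 49): {"be":14,"frb":49,"pmp":11,"tsr":0,"u":28,"vey":44}
After op 7 (add /fu 15): {"be":14,"frb":49,"fu":15,"pmp":11,"tsr":0,"u":28,"vey":44}
After op 8 (add /f 11): {"be":14,"f":11,"frb":49,"fu":15,"pmp":11,"tsr":0,"u":28,"vey":44}
After op 9 (add /vtn 72): {"be":14,"f":11,"frb":49,"fu":15,"pmp":11,"tsr":0,"u":28,"vey":44,"vtn":72}
After op 10 (replace /be 40): {"be":40,"f":11,"frb":49,"fu":15,"pmp":11,"tsr":0,"u":28,"vey":44,"vtn":72}
After op 11 (replace /pmp 53): {"be":40,"f":11,"frb":49,"fu":15,"pmp":53,"tsr":0,"u":28,"vey":44,"vtn":72}
After op 12 (replace /vtn 2): {"be":40,"f":11,"frb":49,"fu":15,"pmp":53,"tsr":0,"u":28,"vey":44,"vtn":2}
After op 13 (replace /u 82): {"be":40,"f":11,"frb":49,"fu":15,"pmp":53,"tsr":0,"u":82,"vey":44,"vtn":2}
After op 14 (add /frb 28): {"be":40,"f":11,"frb":28,"fu":15,"pmp":53,"tsr":0,"u":82,"vey":44,"vtn":2}
Value at /pmp: 53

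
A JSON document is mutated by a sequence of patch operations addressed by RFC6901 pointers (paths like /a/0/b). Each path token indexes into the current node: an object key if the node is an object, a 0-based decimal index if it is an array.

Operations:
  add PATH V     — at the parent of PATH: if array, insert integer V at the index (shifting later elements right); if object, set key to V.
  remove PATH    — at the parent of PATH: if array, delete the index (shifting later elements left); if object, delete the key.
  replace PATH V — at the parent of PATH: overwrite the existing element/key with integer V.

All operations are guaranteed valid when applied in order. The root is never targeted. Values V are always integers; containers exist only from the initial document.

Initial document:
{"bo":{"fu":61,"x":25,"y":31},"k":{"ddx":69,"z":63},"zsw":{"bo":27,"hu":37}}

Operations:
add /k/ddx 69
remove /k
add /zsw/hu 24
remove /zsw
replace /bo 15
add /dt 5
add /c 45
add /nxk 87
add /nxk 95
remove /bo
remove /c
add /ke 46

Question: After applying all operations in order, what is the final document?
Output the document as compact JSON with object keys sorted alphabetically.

After op 1 (add /k/ddx 69): {"bo":{"fu":61,"x":25,"y":31},"k":{"ddx":69,"z":63},"zsw":{"bo":27,"hu":37}}
After op 2 (remove /k): {"bo":{"fu":61,"x":25,"y":31},"zsw":{"bo":27,"hu":37}}
After op 3 (add /zsw/hu 24): {"bo":{"fu":61,"x":25,"y":31},"zsw":{"bo":27,"hu":24}}
After op 4 (remove /zsw): {"bo":{"fu":61,"x":25,"y":31}}
After op 5 (replace /bo 15): {"bo":15}
After op 6 (add /dt 5): {"bo":15,"dt":5}
After op 7 (add /c 45): {"bo":15,"c":45,"dt":5}
After op 8 (add /nxk 87): {"bo":15,"c":45,"dt":5,"nxk":87}
After op 9 (add /nxk 95): {"bo":15,"c":45,"dt":5,"nxk":95}
After op 10 (remove /bo): {"c":45,"dt":5,"nxk":95}
After op 11 (remove /c): {"dt":5,"nxk":95}
After op 12 (add /ke 46): {"dt":5,"ke":46,"nxk":95}

Answer: {"dt":5,"ke":46,"nxk":95}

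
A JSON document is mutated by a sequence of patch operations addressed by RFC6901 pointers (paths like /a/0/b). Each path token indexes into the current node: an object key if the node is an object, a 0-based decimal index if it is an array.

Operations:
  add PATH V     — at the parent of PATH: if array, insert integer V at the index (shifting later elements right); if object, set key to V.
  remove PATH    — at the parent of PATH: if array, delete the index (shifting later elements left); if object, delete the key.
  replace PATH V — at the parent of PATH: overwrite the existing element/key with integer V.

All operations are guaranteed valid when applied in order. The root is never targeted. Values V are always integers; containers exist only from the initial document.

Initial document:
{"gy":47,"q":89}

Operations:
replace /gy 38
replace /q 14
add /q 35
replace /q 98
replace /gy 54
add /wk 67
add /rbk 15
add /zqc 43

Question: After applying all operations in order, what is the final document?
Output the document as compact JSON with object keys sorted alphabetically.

After op 1 (replace /gy 38): {"gy":38,"q":89}
After op 2 (replace /q 14): {"gy":38,"q":14}
After op 3 (add /q 35): {"gy":38,"q":35}
After op 4 (replace /q 98): {"gy":38,"q":98}
After op 5 (replace /gy 54): {"gy":54,"q":98}
After op 6 (add /wk 67): {"gy":54,"q":98,"wk":67}
After op 7 (add /rbk 15): {"gy":54,"q":98,"rbk":15,"wk":67}
After op 8 (add /zqc 43): {"gy":54,"q":98,"rbk":15,"wk":67,"zqc":43}

Answer: {"gy":54,"q":98,"rbk":15,"wk":67,"zqc":43}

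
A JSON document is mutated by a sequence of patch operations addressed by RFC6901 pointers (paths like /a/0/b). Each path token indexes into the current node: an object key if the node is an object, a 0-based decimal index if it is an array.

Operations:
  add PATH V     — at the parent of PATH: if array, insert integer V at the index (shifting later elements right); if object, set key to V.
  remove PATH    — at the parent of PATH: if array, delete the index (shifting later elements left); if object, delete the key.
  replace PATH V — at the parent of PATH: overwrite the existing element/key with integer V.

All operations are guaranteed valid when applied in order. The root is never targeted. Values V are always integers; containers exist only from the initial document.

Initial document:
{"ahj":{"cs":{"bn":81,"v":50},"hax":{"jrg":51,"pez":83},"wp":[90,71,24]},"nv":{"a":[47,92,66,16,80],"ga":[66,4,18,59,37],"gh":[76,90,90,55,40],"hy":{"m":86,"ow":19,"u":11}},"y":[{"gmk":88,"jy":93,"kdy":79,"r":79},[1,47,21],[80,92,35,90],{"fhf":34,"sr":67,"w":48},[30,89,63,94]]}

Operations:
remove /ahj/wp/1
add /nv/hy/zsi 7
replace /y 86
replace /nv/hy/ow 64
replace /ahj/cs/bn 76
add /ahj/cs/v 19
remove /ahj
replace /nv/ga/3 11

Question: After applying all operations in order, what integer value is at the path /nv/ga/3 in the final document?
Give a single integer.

Answer: 11

Derivation:
After op 1 (remove /ahj/wp/1): {"ahj":{"cs":{"bn":81,"v":50},"hax":{"jrg":51,"pez":83},"wp":[90,24]},"nv":{"a":[47,92,66,16,80],"ga":[66,4,18,59,37],"gh":[76,90,90,55,40],"hy":{"m":86,"ow":19,"u":11}},"y":[{"gmk":88,"jy":93,"kdy":79,"r":79},[1,47,21],[80,92,35,90],{"fhf":34,"sr":67,"w":48},[30,89,63,94]]}
After op 2 (add /nv/hy/zsi 7): {"ahj":{"cs":{"bn":81,"v":50},"hax":{"jrg":51,"pez":83},"wp":[90,24]},"nv":{"a":[47,92,66,16,80],"ga":[66,4,18,59,37],"gh":[76,90,90,55,40],"hy":{"m":86,"ow":19,"u":11,"zsi":7}},"y":[{"gmk":88,"jy":93,"kdy":79,"r":79},[1,47,21],[80,92,35,90],{"fhf":34,"sr":67,"w":48},[30,89,63,94]]}
After op 3 (replace /y 86): {"ahj":{"cs":{"bn":81,"v":50},"hax":{"jrg":51,"pez":83},"wp":[90,24]},"nv":{"a":[47,92,66,16,80],"ga":[66,4,18,59,37],"gh":[76,90,90,55,40],"hy":{"m":86,"ow":19,"u":11,"zsi":7}},"y":86}
After op 4 (replace /nv/hy/ow 64): {"ahj":{"cs":{"bn":81,"v":50},"hax":{"jrg":51,"pez":83},"wp":[90,24]},"nv":{"a":[47,92,66,16,80],"ga":[66,4,18,59,37],"gh":[76,90,90,55,40],"hy":{"m":86,"ow":64,"u":11,"zsi":7}},"y":86}
After op 5 (replace /ahj/cs/bn 76): {"ahj":{"cs":{"bn":76,"v":50},"hax":{"jrg":51,"pez":83},"wp":[90,24]},"nv":{"a":[47,92,66,16,80],"ga":[66,4,18,59,37],"gh":[76,90,90,55,40],"hy":{"m":86,"ow":64,"u":11,"zsi":7}},"y":86}
After op 6 (add /ahj/cs/v 19): {"ahj":{"cs":{"bn":76,"v":19},"hax":{"jrg":51,"pez":83},"wp":[90,24]},"nv":{"a":[47,92,66,16,80],"ga":[66,4,18,59,37],"gh":[76,90,90,55,40],"hy":{"m":86,"ow":64,"u":11,"zsi":7}},"y":86}
After op 7 (remove /ahj): {"nv":{"a":[47,92,66,16,80],"ga":[66,4,18,59,37],"gh":[76,90,90,55,40],"hy":{"m":86,"ow":64,"u":11,"zsi":7}},"y":86}
After op 8 (replace /nv/ga/3 11): {"nv":{"a":[47,92,66,16,80],"ga":[66,4,18,11,37],"gh":[76,90,90,55,40],"hy":{"m":86,"ow":64,"u":11,"zsi":7}},"y":86}
Value at /nv/ga/3: 11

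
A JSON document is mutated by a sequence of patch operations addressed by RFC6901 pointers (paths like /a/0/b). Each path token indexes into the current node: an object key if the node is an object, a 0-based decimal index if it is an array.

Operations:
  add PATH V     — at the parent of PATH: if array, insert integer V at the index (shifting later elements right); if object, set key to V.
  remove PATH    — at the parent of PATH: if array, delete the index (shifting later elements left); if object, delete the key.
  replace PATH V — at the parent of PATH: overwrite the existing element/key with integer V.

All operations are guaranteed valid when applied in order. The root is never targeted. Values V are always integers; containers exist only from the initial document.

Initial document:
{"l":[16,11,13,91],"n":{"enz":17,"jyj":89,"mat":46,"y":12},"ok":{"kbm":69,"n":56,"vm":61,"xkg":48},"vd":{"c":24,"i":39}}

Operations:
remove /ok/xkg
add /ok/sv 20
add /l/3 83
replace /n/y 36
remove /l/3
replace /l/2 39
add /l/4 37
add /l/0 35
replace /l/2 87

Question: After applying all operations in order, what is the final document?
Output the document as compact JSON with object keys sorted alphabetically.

Answer: {"l":[35,16,87,39,91,37],"n":{"enz":17,"jyj":89,"mat":46,"y":36},"ok":{"kbm":69,"n":56,"sv":20,"vm":61},"vd":{"c":24,"i":39}}

Derivation:
After op 1 (remove /ok/xkg): {"l":[16,11,13,91],"n":{"enz":17,"jyj":89,"mat":46,"y":12},"ok":{"kbm":69,"n":56,"vm":61},"vd":{"c":24,"i":39}}
After op 2 (add /ok/sv 20): {"l":[16,11,13,91],"n":{"enz":17,"jyj":89,"mat":46,"y":12},"ok":{"kbm":69,"n":56,"sv":20,"vm":61},"vd":{"c":24,"i":39}}
After op 3 (add /l/3 83): {"l":[16,11,13,83,91],"n":{"enz":17,"jyj":89,"mat":46,"y":12},"ok":{"kbm":69,"n":56,"sv":20,"vm":61},"vd":{"c":24,"i":39}}
After op 4 (replace /n/y 36): {"l":[16,11,13,83,91],"n":{"enz":17,"jyj":89,"mat":46,"y":36},"ok":{"kbm":69,"n":56,"sv":20,"vm":61},"vd":{"c":24,"i":39}}
After op 5 (remove /l/3): {"l":[16,11,13,91],"n":{"enz":17,"jyj":89,"mat":46,"y":36},"ok":{"kbm":69,"n":56,"sv":20,"vm":61},"vd":{"c":24,"i":39}}
After op 6 (replace /l/2 39): {"l":[16,11,39,91],"n":{"enz":17,"jyj":89,"mat":46,"y":36},"ok":{"kbm":69,"n":56,"sv":20,"vm":61},"vd":{"c":24,"i":39}}
After op 7 (add /l/4 37): {"l":[16,11,39,91,37],"n":{"enz":17,"jyj":89,"mat":46,"y":36},"ok":{"kbm":69,"n":56,"sv":20,"vm":61},"vd":{"c":24,"i":39}}
After op 8 (add /l/0 35): {"l":[35,16,11,39,91,37],"n":{"enz":17,"jyj":89,"mat":46,"y":36},"ok":{"kbm":69,"n":56,"sv":20,"vm":61},"vd":{"c":24,"i":39}}
After op 9 (replace /l/2 87): {"l":[35,16,87,39,91,37],"n":{"enz":17,"jyj":89,"mat":46,"y":36},"ok":{"kbm":69,"n":56,"sv":20,"vm":61},"vd":{"c":24,"i":39}}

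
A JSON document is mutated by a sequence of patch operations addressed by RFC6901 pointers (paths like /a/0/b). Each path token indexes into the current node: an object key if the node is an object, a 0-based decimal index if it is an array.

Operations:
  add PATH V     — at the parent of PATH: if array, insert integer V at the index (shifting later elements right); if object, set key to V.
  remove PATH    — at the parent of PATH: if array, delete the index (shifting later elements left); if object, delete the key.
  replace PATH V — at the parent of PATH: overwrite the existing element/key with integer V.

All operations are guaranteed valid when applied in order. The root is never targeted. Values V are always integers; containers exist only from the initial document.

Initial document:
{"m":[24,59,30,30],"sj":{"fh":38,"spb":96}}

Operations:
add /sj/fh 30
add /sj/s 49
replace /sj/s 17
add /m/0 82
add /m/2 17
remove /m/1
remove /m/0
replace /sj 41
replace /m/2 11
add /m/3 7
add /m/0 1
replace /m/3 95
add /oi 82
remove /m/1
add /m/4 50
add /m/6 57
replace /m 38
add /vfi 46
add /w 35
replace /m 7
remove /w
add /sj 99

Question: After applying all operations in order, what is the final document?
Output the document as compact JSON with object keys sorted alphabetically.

Answer: {"m":7,"oi":82,"sj":99,"vfi":46}

Derivation:
After op 1 (add /sj/fh 30): {"m":[24,59,30,30],"sj":{"fh":30,"spb":96}}
After op 2 (add /sj/s 49): {"m":[24,59,30,30],"sj":{"fh":30,"s":49,"spb":96}}
After op 3 (replace /sj/s 17): {"m":[24,59,30,30],"sj":{"fh":30,"s":17,"spb":96}}
After op 4 (add /m/0 82): {"m":[82,24,59,30,30],"sj":{"fh":30,"s":17,"spb":96}}
After op 5 (add /m/2 17): {"m":[82,24,17,59,30,30],"sj":{"fh":30,"s":17,"spb":96}}
After op 6 (remove /m/1): {"m":[82,17,59,30,30],"sj":{"fh":30,"s":17,"spb":96}}
After op 7 (remove /m/0): {"m":[17,59,30,30],"sj":{"fh":30,"s":17,"spb":96}}
After op 8 (replace /sj 41): {"m":[17,59,30,30],"sj":41}
After op 9 (replace /m/2 11): {"m":[17,59,11,30],"sj":41}
After op 10 (add /m/3 7): {"m":[17,59,11,7,30],"sj":41}
After op 11 (add /m/0 1): {"m":[1,17,59,11,7,30],"sj":41}
After op 12 (replace /m/3 95): {"m":[1,17,59,95,7,30],"sj":41}
After op 13 (add /oi 82): {"m":[1,17,59,95,7,30],"oi":82,"sj":41}
After op 14 (remove /m/1): {"m":[1,59,95,7,30],"oi":82,"sj":41}
After op 15 (add /m/4 50): {"m":[1,59,95,7,50,30],"oi":82,"sj":41}
After op 16 (add /m/6 57): {"m":[1,59,95,7,50,30,57],"oi":82,"sj":41}
After op 17 (replace /m 38): {"m":38,"oi":82,"sj":41}
After op 18 (add /vfi 46): {"m":38,"oi":82,"sj":41,"vfi":46}
After op 19 (add /w 35): {"m":38,"oi":82,"sj":41,"vfi":46,"w":35}
After op 20 (replace /m 7): {"m":7,"oi":82,"sj":41,"vfi":46,"w":35}
After op 21 (remove /w): {"m":7,"oi":82,"sj":41,"vfi":46}
After op 22 (add /sj 99): {"m":7,"oi":82,"sj":99,"vfi":46}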